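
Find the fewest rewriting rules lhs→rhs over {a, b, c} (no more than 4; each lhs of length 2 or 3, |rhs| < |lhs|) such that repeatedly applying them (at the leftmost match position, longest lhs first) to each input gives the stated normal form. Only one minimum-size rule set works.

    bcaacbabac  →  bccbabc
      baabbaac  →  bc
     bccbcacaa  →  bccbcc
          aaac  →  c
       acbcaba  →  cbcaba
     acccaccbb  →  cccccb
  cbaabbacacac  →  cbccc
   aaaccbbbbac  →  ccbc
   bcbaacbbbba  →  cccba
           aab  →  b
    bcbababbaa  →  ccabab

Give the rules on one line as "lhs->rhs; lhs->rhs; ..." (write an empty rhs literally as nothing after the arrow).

aa->; ac->c; bb->b; bcb->cc

  | bcaacbabac => bccbabac => bccbabc
  | baabbaac => bbbaac => bbaac => baac => bc
  | bccbcacaa => bccbccaa => bccbcc
  | aaac => ac => c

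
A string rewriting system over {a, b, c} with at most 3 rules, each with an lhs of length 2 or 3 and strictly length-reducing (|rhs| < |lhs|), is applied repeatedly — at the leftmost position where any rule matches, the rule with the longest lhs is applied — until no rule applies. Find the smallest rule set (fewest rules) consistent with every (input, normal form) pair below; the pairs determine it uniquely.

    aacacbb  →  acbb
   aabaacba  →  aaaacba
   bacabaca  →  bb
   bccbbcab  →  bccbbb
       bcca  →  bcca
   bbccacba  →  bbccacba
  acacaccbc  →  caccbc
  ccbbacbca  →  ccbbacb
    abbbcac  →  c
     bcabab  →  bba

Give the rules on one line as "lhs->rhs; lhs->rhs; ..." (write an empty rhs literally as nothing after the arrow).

ab->a; aca->; bca->b

  | aacacbb => acbb
  | aabaacba => aaaacba
  | bacabaca => bbaca => bb
  | bccbbcab => bccbbb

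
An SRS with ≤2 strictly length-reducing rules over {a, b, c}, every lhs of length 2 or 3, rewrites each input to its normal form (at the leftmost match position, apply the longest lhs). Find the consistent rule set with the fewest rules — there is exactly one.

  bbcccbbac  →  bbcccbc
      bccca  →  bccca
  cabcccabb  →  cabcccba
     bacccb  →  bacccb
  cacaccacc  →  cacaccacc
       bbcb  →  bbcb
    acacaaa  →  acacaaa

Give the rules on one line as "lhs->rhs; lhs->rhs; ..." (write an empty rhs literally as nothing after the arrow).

  | bbcccbbac => bbcccbc
  | bccca
  | cabcccabb => cabcccba
  | bacccb

abb->ba; bba->b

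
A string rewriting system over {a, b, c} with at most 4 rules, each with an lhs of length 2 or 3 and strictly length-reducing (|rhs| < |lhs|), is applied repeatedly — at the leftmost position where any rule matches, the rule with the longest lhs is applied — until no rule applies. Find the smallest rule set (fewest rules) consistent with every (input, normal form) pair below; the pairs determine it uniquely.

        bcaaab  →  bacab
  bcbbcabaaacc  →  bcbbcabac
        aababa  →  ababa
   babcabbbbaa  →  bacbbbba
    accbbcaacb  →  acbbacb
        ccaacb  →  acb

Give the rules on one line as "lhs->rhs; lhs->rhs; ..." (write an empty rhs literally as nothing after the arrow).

  | bcaaab => bacab
  | bcbbcabaaacc => bcbbcabaacc => bcbbcabacc => bcbbcabac
  | aababa => ababa
  | babcabbbbaa => bcaabbbbaa => bacbbbbaa => bacbbbba

aa->a; abc->ca; caa->ac; cc->c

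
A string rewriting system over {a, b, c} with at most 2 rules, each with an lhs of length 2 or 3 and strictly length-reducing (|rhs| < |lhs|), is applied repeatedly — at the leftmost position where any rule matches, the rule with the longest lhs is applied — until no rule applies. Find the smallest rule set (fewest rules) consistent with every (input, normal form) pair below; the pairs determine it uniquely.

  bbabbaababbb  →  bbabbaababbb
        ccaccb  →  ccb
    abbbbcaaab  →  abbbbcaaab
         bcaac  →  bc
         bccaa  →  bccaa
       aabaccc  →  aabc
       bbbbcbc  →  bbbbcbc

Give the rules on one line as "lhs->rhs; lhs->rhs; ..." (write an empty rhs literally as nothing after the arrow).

aac->; acc->

  | bbabbaababbb
  | ccaccb => ccb
  | abbbbcaaab
  | bcaac => bc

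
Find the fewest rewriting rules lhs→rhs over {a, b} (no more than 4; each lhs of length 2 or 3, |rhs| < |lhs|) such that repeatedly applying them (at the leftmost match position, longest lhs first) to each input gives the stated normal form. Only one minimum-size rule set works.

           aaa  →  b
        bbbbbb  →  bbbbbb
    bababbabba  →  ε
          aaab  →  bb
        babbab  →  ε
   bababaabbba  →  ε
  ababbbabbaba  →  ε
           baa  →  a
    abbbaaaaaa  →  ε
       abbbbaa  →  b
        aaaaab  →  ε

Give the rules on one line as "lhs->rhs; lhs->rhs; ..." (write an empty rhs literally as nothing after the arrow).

aaa->b; ab->; ba->; bab->

  | aaa => b
  | bbbbbb
  | bababbabba => abbabba => babba => ba => ε
  | aaab => bb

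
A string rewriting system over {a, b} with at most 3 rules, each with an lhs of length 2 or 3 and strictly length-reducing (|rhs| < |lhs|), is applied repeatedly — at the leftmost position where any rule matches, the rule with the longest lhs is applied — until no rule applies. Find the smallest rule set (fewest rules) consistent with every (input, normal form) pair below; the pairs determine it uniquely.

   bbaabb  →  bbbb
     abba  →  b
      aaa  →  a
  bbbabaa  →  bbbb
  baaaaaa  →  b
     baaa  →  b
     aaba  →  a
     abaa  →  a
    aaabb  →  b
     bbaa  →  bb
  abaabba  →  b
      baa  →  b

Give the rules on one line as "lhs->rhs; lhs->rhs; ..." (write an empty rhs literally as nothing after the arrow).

aa->a; ab->; ba->b

  | bbaabb => bbabb => bbbb
  | abba => ba => b
  | aaa => aa => a
  | bbbabaa => bbbbaa => bbbba => bbbb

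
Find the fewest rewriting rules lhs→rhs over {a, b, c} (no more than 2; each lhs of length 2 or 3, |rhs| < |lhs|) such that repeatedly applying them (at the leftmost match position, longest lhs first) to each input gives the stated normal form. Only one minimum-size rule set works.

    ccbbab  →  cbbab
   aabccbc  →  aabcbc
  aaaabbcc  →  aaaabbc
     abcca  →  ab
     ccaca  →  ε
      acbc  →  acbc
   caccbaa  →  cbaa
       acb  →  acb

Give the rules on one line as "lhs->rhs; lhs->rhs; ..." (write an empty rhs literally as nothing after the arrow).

  | ccbbab => cbbab
  | aabccbc => aabcbc
  | aaaabbcc => aaaabbc
  | abcca => abca => ab

ca->; cc->c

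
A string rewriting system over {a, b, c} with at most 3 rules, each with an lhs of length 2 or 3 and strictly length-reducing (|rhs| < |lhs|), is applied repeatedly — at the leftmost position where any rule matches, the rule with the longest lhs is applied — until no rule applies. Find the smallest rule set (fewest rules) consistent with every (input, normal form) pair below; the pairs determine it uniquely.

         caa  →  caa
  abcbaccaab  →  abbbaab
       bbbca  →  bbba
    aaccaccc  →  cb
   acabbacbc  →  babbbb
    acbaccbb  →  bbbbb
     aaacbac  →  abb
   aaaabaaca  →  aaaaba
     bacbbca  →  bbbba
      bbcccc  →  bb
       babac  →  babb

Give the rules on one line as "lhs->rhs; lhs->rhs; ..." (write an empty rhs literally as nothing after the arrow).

aac->; ac->b; bc->b

  | caa
  | abcbaccaab => abbaccaab => abbbcaab => abbbaab
  | bbbca => bbba
  | aaccaccc => caccc => cbcc => cbc => cb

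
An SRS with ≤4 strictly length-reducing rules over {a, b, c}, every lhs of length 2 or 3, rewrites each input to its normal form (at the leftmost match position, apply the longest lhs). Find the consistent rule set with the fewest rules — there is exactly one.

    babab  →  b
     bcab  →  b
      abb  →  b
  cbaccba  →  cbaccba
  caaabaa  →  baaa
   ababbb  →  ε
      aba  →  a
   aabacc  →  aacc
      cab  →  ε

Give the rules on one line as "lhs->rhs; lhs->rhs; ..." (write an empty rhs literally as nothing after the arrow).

  | babab => bab => b
  | bcab => bbb => b
  | abb => b
  | cbaccba

ab->; bb->; ca->b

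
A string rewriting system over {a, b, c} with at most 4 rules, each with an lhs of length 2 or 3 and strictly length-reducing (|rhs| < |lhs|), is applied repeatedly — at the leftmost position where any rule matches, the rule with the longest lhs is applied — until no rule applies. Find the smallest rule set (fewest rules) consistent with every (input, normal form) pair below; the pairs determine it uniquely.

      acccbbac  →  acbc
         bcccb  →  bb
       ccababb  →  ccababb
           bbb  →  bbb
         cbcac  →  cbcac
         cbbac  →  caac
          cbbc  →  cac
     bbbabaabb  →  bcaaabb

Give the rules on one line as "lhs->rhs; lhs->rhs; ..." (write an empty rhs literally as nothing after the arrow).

bba->cb; cbb->ca; ccc->

  | acccbbac => abbac => acbc
  | bcccb => bb
  | ccababb
  | bbb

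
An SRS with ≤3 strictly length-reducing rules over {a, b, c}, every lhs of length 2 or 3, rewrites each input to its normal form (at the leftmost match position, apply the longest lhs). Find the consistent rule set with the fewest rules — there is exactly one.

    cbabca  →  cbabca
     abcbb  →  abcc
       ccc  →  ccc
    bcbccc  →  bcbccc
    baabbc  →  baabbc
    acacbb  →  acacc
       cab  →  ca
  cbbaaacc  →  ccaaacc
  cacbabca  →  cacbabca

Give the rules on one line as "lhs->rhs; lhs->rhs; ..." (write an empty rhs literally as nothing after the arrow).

  | cbabca
  | abcbb => abcc
  | ccc
  | bcbccc

cab->ca; cbb->cc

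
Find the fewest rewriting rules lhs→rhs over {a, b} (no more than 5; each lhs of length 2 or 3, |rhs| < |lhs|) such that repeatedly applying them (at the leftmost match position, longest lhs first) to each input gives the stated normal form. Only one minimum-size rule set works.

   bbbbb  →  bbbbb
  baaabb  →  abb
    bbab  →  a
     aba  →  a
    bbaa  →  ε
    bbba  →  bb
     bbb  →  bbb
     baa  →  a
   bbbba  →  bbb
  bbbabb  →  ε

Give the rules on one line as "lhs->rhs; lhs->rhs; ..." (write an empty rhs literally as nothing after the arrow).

  | bbbbb
  | baaabb => aabb => abb
  | bbab => baa => a
  | aba => a

aa->; aab->ab; ba->; bab->aa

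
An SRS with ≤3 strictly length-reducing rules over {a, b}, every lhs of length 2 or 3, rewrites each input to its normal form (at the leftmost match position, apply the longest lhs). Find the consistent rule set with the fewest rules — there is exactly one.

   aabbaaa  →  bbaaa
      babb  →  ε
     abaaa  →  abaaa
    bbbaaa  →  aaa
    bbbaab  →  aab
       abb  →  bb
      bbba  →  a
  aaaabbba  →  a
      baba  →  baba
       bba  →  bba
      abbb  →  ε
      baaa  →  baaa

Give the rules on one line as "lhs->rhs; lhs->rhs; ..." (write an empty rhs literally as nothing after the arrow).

abb->bb; bbb->

  | aabbaaa => abbaaa => bbaaa
  | babb => bbb => ε
  | abaaa
  | bbbaaa => aaa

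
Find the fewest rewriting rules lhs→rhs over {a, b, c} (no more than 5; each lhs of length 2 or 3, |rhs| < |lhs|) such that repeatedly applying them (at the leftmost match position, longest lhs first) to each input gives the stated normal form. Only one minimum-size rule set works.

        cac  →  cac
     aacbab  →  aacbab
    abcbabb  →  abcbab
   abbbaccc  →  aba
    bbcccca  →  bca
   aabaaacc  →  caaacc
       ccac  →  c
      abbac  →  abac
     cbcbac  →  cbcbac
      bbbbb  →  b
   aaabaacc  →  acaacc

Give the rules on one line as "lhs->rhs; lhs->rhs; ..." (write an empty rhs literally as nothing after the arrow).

  | cac
  | aacbab
  | abcbabb => abcbab
  | abbbaccc => abbaccc => abaccc => aba

aab->c; bb->b; cca->; ccc->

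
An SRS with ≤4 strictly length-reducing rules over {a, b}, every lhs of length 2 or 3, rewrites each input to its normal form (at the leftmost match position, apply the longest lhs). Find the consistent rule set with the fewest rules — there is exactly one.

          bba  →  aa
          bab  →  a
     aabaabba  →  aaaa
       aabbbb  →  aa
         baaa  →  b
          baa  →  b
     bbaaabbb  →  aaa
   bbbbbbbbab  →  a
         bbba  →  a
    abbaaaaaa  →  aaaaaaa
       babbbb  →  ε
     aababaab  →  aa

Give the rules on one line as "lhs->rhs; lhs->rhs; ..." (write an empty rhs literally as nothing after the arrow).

ab->; abb->a; ba->b; bb->a

  | bba => aa
  | bab => bb => a
  | aabaabba => aaabba => aaaa
  | aabbbb => aabb => aa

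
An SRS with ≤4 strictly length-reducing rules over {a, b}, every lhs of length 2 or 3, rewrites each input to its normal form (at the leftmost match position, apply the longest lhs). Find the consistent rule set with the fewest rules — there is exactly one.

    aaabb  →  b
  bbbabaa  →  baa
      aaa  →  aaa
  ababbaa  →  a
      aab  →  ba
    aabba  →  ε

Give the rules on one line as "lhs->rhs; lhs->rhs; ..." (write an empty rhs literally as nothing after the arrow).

aab->ba; ab->b; bb->b; bba->

  | aaabb => abab => bab => bb => b
  | bbbabaa => bbabaa => baa
  | aaa
  | ababbaa => babbaa => bbbaa => bbaa => a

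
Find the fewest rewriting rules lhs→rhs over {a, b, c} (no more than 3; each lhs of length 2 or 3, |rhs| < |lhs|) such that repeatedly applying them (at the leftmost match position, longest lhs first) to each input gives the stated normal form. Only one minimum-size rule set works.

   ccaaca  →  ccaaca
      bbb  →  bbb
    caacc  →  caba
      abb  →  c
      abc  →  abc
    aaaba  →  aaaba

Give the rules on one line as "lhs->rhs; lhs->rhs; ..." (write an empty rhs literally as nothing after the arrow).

abb->c; acc->ba

  | ccaaca
  | bbb
  | caacc => caba
  | abb => c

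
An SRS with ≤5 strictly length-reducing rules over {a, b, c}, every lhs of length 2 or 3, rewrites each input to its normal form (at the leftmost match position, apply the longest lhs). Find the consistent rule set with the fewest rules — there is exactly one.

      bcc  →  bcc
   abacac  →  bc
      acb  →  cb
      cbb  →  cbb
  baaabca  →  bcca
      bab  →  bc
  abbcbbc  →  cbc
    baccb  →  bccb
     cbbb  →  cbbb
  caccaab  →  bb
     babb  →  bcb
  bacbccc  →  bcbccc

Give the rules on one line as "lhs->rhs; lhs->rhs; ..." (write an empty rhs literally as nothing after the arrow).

ab->c; ac->c; bbc->; cac->b

  | bcc
  | abacac => cacac => bac => bc
  | acb => cb
  | cbb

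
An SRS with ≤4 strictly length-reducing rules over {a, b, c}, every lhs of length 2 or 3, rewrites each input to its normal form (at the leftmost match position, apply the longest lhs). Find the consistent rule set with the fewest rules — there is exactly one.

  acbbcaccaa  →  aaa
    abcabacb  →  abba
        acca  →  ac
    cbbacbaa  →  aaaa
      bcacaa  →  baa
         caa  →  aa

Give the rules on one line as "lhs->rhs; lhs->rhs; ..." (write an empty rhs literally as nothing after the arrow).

ca->; caa->aa; cb->; cbb->ca

  | acbbcaccaa => acacaccaa => acaccaa => accaa => acaa => aaa
  | abcabacb => abbacb => abba
  | acca => ac
  | cbbacbaa => caacbaa => aacbaa => aaaa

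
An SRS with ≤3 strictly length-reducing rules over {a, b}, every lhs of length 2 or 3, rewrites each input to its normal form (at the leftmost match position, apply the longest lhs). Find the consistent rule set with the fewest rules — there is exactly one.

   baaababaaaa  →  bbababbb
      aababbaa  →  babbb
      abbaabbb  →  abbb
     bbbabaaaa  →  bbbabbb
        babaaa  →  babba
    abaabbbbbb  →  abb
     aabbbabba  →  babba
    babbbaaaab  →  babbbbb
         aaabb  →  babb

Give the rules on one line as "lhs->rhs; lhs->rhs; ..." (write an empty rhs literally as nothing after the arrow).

aa->b; aab->aa

  | baaababaaaa => bbababaaaa => bbababbaa => bbababbb
  | aababbaa => aaabbaa => babbaa => babbb
  | abbaabbb => abbaabb => abbaab => abbaa => abbb
  | bbbabaaaa => bbbabbaa => bbbabbb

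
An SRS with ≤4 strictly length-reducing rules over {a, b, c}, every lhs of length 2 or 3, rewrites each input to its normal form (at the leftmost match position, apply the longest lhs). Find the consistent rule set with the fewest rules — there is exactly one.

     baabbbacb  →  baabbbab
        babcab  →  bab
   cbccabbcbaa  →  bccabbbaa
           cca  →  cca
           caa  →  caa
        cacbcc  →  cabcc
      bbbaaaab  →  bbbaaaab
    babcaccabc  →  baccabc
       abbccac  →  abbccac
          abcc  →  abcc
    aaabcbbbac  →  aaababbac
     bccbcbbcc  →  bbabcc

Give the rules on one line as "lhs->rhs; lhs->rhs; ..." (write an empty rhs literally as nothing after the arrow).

  | baabbbacb => baabbbab
  | babcab => bab
  | cbccabbcbaa => bccabbcbaa => bccabbbaa
  | cca

bca->; cb->b; cbb->ab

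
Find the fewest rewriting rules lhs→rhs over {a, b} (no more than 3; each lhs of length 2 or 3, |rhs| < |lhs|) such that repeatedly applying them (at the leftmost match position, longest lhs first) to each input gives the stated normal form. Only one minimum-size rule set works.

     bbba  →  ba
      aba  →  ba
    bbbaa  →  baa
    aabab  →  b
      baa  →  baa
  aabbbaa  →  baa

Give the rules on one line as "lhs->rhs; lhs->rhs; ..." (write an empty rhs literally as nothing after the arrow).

  | bbba => bba => ba
  | aba => ba
  | bbbaa => bbaa => baa
  | aabab => abab => bab => bb => b

ab->b; bb->b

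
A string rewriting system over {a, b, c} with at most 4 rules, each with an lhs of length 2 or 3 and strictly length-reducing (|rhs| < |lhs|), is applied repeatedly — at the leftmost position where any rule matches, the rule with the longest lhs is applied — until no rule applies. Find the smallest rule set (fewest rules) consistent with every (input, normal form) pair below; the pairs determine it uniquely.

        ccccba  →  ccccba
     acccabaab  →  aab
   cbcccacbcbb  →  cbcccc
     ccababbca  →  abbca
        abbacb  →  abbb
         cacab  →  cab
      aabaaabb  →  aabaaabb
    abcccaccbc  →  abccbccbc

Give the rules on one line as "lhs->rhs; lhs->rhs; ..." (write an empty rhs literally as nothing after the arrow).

  | ccccba
  | acccabaab => ccabaab => cbbaab => aab
  | cbcccacbcbb => cbccbcbcbb => cbcccccbb => cbcccc
  | ccababbca => cbbabbca => abbca

ac->; bcb->cc; cbb->; cca->cb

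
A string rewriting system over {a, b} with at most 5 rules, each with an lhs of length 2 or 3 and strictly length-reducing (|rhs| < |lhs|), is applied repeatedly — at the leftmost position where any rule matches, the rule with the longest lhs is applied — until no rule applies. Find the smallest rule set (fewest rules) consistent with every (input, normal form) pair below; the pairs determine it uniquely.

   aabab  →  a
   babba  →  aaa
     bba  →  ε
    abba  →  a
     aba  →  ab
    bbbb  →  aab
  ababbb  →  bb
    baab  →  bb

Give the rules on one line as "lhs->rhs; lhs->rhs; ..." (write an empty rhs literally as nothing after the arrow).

abb->; ba->b; bba->; bbb->aa

  | aabab => aabb => a
  | babba => bbba => aaa
  | bba => ε
  | abba => a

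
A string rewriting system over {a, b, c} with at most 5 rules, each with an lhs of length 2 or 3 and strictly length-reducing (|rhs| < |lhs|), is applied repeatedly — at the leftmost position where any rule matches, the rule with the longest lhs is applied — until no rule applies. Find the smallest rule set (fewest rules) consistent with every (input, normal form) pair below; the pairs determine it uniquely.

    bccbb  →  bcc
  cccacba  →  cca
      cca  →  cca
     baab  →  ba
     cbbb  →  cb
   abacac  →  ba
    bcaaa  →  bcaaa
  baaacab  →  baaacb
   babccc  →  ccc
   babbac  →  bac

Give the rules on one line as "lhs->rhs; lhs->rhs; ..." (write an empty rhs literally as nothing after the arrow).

  | bccbb => bcc
  | cccacba => ccabba => ccbba => cca
  | cca
  | baab => ba

aab->a; ab->b; bb->; cac->ab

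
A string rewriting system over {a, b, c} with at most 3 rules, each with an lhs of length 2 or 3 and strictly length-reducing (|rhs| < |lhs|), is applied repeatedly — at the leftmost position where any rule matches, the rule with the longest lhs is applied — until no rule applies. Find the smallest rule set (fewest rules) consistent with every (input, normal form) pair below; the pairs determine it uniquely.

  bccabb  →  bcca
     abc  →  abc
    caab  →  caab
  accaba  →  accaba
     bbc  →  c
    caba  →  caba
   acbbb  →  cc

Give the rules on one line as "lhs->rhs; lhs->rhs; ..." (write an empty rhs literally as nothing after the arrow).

  | bccabb => bcca
  | abc
  | caab
  | accaba

acb->cc; bb->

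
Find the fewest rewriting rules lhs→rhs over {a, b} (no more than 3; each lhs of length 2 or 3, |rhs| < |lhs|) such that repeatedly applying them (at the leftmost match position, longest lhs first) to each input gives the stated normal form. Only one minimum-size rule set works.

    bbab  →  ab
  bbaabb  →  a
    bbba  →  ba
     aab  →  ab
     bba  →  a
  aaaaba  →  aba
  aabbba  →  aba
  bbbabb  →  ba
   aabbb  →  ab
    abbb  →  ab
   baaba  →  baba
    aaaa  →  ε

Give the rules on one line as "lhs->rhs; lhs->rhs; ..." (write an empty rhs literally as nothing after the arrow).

  | bbab => ab
  | bbaabb => aabb => abb => a
  | bbba => ba
  | aab => ab

aa->; aab->ab; bb->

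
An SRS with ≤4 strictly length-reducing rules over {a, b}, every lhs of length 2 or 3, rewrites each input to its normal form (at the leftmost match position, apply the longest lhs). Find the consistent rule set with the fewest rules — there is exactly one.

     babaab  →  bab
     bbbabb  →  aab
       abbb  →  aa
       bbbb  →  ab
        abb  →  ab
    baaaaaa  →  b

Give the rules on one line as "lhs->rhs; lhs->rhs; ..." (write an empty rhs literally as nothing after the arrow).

baa->b; bb->b; bbb->a

  | babaab => babb => bab
  | bbbabb => aabb => aab
  | abbb => aa
  | bbbb => ab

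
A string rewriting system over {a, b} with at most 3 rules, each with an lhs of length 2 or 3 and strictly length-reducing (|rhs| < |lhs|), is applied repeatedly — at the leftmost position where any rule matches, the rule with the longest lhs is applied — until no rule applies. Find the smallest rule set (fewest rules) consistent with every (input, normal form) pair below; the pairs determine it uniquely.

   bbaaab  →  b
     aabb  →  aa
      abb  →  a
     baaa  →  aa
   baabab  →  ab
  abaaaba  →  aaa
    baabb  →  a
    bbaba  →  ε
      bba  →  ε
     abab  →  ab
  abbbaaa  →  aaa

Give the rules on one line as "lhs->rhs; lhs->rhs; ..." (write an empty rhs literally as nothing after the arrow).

  | bbaaab => bbaab => bbab => bbb => b
  | aabb => aa
  | abb => a
  | baaa => aa

ba->; bb->; bba->bb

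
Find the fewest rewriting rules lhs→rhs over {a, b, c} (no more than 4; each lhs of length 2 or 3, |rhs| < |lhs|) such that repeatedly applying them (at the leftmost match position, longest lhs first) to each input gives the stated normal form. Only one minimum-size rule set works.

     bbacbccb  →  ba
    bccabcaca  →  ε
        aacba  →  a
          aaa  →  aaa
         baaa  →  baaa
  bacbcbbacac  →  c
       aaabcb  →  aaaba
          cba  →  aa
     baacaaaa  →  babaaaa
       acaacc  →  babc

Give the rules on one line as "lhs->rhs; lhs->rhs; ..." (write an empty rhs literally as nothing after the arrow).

  | bbacbccb => cbccb => accb => bcb => ba
  | bccabcaca => bcbcaca => bacaca => bbaca => ca => ε
  | aacba => abba => a
  | aaa

ac->b; bba->; ca->; cb->a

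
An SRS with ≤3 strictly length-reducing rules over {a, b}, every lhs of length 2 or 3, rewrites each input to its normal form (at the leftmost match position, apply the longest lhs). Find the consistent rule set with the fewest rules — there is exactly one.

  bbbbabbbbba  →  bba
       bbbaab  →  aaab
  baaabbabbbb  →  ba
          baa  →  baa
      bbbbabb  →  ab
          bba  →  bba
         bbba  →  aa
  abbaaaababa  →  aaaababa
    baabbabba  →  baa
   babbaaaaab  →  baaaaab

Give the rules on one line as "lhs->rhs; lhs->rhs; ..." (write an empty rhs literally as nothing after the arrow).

  | bbbbabbbbba => ababbbbba => abbbba => bba
  | bbbaab => aaab
  | baaabbabbbb => baaabbbb => baabb => ba
  | baa

abb->; bbb->a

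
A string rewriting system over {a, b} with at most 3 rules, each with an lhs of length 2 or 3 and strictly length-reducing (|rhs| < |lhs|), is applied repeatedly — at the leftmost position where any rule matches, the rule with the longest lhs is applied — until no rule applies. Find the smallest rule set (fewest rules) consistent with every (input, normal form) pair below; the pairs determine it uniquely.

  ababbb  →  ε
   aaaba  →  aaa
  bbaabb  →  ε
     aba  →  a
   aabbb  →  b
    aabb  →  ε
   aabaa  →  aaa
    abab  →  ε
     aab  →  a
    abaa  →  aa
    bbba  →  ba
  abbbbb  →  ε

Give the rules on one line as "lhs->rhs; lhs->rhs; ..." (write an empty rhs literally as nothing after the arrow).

ab->; bb->

  | ababbb => abbb => bb => ε
  | aaaba => aaa
  | bbaabb => aabb => ab => ε
  | aba => a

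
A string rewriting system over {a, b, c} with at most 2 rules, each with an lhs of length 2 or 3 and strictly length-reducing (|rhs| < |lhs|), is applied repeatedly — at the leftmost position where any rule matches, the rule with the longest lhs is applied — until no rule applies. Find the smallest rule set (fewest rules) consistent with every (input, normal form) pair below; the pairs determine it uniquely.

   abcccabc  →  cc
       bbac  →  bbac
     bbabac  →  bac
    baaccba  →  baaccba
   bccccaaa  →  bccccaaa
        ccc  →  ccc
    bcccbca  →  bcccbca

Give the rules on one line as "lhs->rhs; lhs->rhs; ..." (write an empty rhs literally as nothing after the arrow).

abc->; bab->

  | abcccabc => ccabc => cc
  | bbac
  | bbabac => bac
  | baaccba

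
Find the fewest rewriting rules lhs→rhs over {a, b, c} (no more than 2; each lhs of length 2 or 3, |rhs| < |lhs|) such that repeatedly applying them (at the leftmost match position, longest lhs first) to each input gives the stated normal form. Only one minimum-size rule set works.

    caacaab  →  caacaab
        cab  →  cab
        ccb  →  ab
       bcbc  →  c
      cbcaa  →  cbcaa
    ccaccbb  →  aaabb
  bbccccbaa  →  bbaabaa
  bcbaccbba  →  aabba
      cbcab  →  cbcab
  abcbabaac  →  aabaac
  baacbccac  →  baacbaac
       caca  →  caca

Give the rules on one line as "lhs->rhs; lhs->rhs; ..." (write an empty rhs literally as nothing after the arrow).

  | caacaab
  | cab
  | ccb => ab
  | bcbc => c

bcb->; cc->a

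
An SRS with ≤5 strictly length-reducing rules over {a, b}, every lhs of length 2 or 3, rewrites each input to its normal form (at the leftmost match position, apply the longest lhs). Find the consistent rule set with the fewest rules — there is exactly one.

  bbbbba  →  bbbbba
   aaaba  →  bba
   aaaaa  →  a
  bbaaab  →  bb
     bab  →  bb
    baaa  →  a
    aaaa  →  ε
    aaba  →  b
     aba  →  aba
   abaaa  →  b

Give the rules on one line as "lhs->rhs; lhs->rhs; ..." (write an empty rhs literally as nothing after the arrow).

  | bbbbba
  | aaaba => baba => bba
  | aaaaa => baaa => a
  | bbaaab => bab => bb

aa->b; aab->a; baa->; bab->bb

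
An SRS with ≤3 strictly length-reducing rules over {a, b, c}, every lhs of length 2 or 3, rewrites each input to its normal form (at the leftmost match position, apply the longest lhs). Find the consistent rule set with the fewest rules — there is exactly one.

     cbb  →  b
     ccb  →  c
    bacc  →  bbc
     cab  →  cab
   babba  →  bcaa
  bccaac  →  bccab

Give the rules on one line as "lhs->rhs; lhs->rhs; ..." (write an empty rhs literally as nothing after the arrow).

  | cbb => b
  | ccb => c
  | bacc => bbc
  | cab

abb->ca; ac->b; cb->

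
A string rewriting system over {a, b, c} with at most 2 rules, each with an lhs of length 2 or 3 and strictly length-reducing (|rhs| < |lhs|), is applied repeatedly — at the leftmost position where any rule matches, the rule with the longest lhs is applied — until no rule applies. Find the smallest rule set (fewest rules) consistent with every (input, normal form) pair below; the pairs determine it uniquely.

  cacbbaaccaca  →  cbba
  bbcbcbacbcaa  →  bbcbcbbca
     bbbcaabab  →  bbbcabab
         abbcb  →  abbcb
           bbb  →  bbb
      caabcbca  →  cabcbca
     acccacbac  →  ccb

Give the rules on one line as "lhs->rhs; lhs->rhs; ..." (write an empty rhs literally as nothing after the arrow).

  | cacbbaaccaca => cbbaaccaca => cbbacaca => cbbaca => cbba
  | bbcbcbacbcaa => bbcbcbbcaa => bbcbcbbca
  | bbbcaabab => bbbcabab
  | abbcb

ac->; caa->ca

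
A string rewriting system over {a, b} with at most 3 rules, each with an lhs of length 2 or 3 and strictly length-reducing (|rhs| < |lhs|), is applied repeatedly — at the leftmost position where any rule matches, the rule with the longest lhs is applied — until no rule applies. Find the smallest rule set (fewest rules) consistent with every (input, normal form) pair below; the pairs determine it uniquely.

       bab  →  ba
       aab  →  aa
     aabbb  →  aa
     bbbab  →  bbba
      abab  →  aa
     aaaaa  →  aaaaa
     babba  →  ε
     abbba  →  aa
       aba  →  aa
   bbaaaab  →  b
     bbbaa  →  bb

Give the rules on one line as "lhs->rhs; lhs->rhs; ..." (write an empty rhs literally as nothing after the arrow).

  | bab => ba
  | aab => aa
  | aabbb => aabb => aab => aa
  | bbbab => bbba

ab->a; baa->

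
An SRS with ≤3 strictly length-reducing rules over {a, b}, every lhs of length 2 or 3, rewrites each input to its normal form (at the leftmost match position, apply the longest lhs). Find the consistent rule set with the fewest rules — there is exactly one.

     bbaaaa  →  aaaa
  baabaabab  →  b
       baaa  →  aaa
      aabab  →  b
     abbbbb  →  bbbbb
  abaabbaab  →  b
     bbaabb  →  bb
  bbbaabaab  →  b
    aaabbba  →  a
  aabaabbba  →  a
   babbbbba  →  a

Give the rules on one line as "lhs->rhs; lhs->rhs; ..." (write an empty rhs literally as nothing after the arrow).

ab->b; ba->a

  | bbaaaa => baaaa => aaaa
  | baabaabab => aabaabab => abaabab => baabab => aabab => abab => bab => ab => b
  | baaa => aaa
  | aabab => abab => bab => ab => b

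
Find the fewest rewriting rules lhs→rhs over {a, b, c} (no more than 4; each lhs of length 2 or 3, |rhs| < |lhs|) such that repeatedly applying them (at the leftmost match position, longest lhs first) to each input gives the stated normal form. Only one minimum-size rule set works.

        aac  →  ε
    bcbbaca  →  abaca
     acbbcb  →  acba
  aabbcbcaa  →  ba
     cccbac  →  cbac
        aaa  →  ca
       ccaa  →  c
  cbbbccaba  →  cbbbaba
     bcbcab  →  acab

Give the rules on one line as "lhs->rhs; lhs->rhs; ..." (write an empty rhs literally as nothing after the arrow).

aa->c; aab->b; bcb->a; cc->

  | aac => cc => ε
  | bcbbaca => abaca
  | acbbcb => acba
  | aabbcbcaa => bbcbcaa => bacaa => bacc => ba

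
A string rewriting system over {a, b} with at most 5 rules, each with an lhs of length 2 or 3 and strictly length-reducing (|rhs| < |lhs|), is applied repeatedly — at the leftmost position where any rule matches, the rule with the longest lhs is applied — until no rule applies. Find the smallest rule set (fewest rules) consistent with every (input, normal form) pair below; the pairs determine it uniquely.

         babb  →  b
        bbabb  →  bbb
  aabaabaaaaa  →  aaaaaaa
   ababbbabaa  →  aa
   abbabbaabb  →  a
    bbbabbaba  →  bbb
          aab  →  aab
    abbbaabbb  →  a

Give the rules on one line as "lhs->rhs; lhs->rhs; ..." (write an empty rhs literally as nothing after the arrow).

abb->ba; ba->; bab->; bba->b

  | babb => b
  | bbabb => bbb
  | aabaabaaaaa => aaabaaaaa => aaaaaaa
  | ababbbabaa => abbabaa => baabaa => abaa => aa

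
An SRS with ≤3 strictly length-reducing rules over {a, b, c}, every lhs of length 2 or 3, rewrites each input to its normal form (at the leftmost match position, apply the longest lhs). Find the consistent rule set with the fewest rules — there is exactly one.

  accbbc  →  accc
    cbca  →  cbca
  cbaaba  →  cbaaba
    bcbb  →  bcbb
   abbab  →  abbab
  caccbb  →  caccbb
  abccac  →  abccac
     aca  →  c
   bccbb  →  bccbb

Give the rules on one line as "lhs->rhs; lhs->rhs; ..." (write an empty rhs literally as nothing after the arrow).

  | accbbc => accc
  | cbca
  | cbaaba
  | bcbb

aca->c; bbc->c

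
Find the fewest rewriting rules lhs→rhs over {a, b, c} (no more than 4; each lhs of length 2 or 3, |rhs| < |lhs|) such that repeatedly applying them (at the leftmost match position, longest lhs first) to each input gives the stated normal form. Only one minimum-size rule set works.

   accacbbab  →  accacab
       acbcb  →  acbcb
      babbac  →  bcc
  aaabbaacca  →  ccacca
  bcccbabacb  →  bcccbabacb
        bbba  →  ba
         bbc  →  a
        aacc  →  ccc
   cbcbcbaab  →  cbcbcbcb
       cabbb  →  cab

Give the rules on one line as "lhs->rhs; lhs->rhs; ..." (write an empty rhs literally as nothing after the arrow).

  | accacbbab => accacab
  | acbcb
  | babbac => baac => bcc
  | aaabbaacca => cabbaacca => caaacca => ccacca

aa->c; bb->; bbc->a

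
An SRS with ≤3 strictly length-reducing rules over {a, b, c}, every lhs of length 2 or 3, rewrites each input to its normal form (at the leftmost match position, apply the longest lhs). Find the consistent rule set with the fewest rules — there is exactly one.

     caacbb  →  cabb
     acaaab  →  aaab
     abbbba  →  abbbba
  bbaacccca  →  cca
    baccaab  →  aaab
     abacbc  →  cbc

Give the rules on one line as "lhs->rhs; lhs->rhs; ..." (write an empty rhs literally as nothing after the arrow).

ac->; bac->cc; ccc->a

  | caacbb => cabb
  | acaaab => aaab
  | abbbba
  | bbaacccca => bbaccca => bcccca => baca => cca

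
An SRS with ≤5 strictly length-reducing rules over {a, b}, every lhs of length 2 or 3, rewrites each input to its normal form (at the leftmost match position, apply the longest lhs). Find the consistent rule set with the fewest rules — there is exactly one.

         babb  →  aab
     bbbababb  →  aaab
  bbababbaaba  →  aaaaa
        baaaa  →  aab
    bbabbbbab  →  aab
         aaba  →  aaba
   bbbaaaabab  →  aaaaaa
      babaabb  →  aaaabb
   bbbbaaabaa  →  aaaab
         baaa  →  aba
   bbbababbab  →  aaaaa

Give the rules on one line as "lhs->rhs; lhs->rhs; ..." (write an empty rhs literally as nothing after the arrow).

  | babb => aab
  | bbbababb => bbababb => ababb => aaab
  | bbababbaaba => ababbaaba => aaabaaba => aaaabba => aaaaa
  | baaaa => abaa => aab

baa->ab; bab->aa; bba->a; bbb->bb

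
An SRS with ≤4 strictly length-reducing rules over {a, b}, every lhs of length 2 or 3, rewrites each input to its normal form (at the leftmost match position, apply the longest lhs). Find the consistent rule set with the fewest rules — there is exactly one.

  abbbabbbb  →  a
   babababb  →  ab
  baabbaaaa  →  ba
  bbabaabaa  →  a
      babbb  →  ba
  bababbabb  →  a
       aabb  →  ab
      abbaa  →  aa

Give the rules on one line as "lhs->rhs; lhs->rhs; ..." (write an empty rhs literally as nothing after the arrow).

aaa->a; aab->a; aba->; bb->a

  | abbbabbbb => aababbbb => aabbbb => abbb => aab => a
  | babababb => bbabb => aabb => ab
  | baabbaaaa => babaaaa => baaa => ba
  | bbabaabaa => aabaabaa => aaabaa => abaa => a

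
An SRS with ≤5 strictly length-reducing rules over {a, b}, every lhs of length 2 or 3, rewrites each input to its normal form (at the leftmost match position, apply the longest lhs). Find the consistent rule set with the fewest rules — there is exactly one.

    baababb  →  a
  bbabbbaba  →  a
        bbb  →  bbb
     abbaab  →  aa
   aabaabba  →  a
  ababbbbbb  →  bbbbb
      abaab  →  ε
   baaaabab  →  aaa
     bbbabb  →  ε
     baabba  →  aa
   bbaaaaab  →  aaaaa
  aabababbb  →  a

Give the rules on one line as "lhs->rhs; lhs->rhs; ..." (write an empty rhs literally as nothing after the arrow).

  | baababb => aababb => aabbb => ab => a
  | bbabbbaba => babbbaba => abbbaba => baba => aba => ab => a
  | bbb
  | abbaab => aab => aa

ab->a; aba->ab; abb->; ba->a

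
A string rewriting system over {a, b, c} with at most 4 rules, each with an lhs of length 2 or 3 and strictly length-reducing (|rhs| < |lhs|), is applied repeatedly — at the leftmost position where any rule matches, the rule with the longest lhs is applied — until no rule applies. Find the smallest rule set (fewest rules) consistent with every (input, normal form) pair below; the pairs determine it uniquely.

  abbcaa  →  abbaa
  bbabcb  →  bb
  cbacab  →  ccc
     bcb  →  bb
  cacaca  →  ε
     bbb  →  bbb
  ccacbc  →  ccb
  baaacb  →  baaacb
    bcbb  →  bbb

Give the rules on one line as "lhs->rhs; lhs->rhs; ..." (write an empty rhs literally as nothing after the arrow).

bab->cc; bc->b; ca->

  | abbcaa => abbaa
  | bbabcb => bcccb => bccb => bcb => bb
  | cbacab => cbab => ccc
  | bcb => bb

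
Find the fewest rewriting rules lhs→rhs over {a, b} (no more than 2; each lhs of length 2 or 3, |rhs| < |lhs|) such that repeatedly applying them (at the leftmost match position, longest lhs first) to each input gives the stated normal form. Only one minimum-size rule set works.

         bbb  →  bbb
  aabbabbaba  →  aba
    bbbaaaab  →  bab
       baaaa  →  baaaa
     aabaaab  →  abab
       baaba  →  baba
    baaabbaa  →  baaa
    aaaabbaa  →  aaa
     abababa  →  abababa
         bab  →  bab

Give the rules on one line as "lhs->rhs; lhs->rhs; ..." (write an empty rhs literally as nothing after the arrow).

  | bbb
  | aabbabbaba => abbabbaba => aabbaba => abbaba => aaba => aba
  | bbbaaaab => baaaab => baaab => baab => bab
  | baaaa

aab->ab; bba->a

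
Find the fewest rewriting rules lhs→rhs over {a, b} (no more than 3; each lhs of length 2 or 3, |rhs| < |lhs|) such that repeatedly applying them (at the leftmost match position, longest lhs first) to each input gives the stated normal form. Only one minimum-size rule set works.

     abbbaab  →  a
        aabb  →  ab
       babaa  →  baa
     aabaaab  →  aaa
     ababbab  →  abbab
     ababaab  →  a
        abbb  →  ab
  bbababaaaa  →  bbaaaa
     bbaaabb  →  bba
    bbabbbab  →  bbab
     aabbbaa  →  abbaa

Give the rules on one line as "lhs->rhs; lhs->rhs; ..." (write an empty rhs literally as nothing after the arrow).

  | abbbaab => abaab => aab => a
  | aabb => ab
  | babaa => baa
  | aabaaab => aaaab => aaa

aab->a; aba->a; bbb->b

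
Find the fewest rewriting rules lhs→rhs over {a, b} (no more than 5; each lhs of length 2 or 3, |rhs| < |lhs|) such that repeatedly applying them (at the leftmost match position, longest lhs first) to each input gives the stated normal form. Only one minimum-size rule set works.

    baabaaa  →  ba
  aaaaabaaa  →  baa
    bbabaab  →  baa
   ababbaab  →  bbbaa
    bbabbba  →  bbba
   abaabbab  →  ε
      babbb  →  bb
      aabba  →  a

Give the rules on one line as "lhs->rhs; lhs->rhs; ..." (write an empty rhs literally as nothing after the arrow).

  | baabaaa => baaaaa => baaa => ba
  | aaaaabaaa => aaabaaa => abaaa => baa
  | bbabaab => baab => baa
  | ababbaab => bbbaab => bbbaa

aaa->a; aab->aa; aba->b; bab->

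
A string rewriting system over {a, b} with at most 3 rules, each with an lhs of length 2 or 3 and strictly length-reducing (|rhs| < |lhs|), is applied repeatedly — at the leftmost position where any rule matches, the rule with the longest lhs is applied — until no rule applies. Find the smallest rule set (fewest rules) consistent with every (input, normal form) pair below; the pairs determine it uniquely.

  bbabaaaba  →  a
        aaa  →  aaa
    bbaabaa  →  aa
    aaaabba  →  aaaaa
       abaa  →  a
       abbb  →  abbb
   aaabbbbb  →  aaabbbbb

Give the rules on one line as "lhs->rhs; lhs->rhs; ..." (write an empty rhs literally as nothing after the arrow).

aba->; bba->a

  | bbabaaaba => abaaaba => aaba => a
  | aaa
  | bbaabaa => aabaa => aa
  | aaaabba => aaaaa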